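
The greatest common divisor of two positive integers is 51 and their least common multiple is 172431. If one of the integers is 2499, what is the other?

3519

For two integers, gcd × lcm = product, so the other is (51 × 172431) / 2499 = 8793981 / 2499 = 3519.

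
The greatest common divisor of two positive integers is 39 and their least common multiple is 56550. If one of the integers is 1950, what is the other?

1131

For two integers, gcd × lcm = product, so the other is (39 × 56550) / 1950 = 2205450 / 1950 = 1131.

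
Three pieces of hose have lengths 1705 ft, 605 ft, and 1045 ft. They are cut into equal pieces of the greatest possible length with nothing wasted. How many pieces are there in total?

61

Piece length = gcd(1705, 605, 1045).
1705 = 5 × 11 × 31
605 = 5 × 11^2
1045 = 5 × 11 × 19
gcd(1705, 605, 1045) = 5 × 11 = 55.
Total pieces = 1705/55 + 605/55 + 1045/55 = 31 + 11 + 19 = 61.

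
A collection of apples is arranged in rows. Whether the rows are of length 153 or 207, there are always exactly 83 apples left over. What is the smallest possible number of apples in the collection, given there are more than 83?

N − 83 must be a common multiple of 153 and 207.
153 = 3^2 × 17
207 = 3^2 × 23
LCM(153, 207) = 3^2 × 17 × 23 = 3519.
Smallest N > 83 is LCM + 83 = 3519 + 83 = 3602.

3602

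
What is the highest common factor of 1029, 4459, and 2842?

49

1029 = 3 × 7^3
4459 = 7^3 × 13
2842 = 2 × 7^2 × 29
gcd(1029, 4459, 2842) = 7^2 = 49.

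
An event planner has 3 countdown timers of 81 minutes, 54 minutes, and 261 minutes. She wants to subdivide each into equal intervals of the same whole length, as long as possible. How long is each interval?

The interval must divide each timer length; the longest such is the gcd.
81 = 3^4
54 = 2 × 3^3
261 = 3^2 × 29
gcd(81, 54, 261) = 3^2 = 9.

9 minutes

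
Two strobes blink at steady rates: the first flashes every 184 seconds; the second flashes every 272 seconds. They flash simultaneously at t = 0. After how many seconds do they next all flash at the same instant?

The first simultaneous occurrence is after LCM of the individual periods.
184 = 2^3 × 23
272 = 2^4 × 17
LCM(184, 272) = 2^4 × 17 × 23 = 6256.

6256 seconds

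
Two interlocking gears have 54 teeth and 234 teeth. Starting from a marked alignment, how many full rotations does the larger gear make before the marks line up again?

They are all back at their starting positions together after one LCM of the periods.
54 = 2 × 3^3
234 = 2 × 3^2 × 13
LCM(54, 234) = 2 × 3^3 × 13 = 702.
Rotations for period 234: 702 / 234 = 3.

3 rotations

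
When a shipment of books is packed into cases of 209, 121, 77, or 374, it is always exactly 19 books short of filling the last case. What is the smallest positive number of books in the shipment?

Being 19 short of a full case of size k means N ≡ −19 (mod k), i.e. N + 19 is a multiple of each size.
209 = 11 × 19
121 = 11^2
77 = 7 × 11
374 = 2 × 11 × 17
LCM(209, 121, 77, 374) = 2 × 7 × 11^2 × 17 × 19 = 547162.
Smallest positive N is 547162 − 19 = 547143.

547143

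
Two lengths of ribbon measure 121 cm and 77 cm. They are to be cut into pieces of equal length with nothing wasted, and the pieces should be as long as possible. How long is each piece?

11 cm

By the Euclidean algorithm:
121 = 1 × 77 + 44
77 = 1 × 44 + 33
44 = 1 × 33 + 11
33 = 3 × 11 + 0
gcd(121, 77) = 11.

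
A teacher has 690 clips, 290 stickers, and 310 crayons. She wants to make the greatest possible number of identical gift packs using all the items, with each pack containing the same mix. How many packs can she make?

10 packs

The pack count must divide each quantity, so the greatest is gcd(690, 290, 310).
690 = 2 × 3 × 5 × 23
290 = 2 × 5 × 29
310 = 2 × 5 × 31
gcd(690, 290, 310) = 2 × 5 = 10.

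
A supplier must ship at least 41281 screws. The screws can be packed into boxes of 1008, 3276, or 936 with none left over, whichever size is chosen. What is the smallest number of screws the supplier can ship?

52416

The number of screws must be a common multiple of 1008, 3276, and 936, so a multiple of their LCM.
1008 = 2^4 × 3^2 × 7
3276 = 2^2 × 3^2 × 7 × 13
936 = 2^3 × 3^2 × 13
LCM(1008, 3276, 936) = 2^4 × 3^2 × 7 × 13 = 13104.
Smallest multiple of 13104 that is ≥ 41281: ⌈41281/13104⌉ × 13104 = 4 × 13104 = 52416.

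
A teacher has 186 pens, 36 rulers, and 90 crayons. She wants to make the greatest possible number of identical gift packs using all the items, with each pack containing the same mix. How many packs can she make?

The pack count must divide each quantity, so the greatest is gcd(186, 36, 90).
186 = 2 × 3 × 31
36 = 2^2 × 3^2
90 = 2 × 3^2 × 5
gcd(186, 36, 90) = 2 × 3 = 6.

6 packs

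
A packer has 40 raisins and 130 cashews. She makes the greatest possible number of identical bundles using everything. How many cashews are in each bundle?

Number of bundles = gcd(40, 130).
40 = 2^3 × 5
130 = 2 × 5 × 13
gcd(40, 130) = 2 × 5 = 10.
cashews per bundle = 130 / 10 = 13.

13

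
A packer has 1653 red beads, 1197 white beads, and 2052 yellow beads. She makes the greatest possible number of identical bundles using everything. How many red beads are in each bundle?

Number of bundles = gcd(1653, 1197, 2052).
1653 = 3 × 19 × 29
1197 = 3^2 × 7 × 19
2052 = 2^2 × 3^3 × 19
gcd(1653, 1197, 2052) = 3 × 19 = 57.
red beads per bundle = 1653 / 57 = 29.

29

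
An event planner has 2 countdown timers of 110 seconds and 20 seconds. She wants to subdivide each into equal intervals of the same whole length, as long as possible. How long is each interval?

10 seconds

The interval must divide each timer length; the longest such is the gcd.
110 = 2 × 5 × 11
20 = 2^2 × 5
gcd(110, 20) = 2 × 5 = 10.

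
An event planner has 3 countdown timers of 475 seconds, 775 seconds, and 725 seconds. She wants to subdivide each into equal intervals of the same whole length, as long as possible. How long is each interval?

The interval must divide each timer length; the longest such is the gcd.
475 = 5^2 × 19
775 = 5^2 × 31
725 = 5^2 × 29
gcd(475, 775, 725) = 5^2 = 25.

25 seconds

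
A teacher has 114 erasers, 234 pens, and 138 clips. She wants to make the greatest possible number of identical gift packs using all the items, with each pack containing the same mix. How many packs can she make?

6 packs

The pack count must divide each quantity, so the greatest is gcd(114, 234, 138).
114 = 2 × 3 × 19
234 = 2 × 3^2 × 13
138 = 2 × 3 × 23
gcd(114, 234, 138) = 2 × 3 = 6.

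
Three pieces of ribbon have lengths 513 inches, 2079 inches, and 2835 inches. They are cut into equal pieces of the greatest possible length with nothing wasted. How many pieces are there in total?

Piece length = gcd(513, 2079, 2835).
513 = 3^3 × 19
2079 = 3^3 × 7 × 11
2835 = 3^4 × 5 × 7
gcd(513, 2079, 2835) = 3^3 = 27.
Total pieces = 513/27 + 2079/27 + 2835/27 = 19 + 77 + 105 = 201.

201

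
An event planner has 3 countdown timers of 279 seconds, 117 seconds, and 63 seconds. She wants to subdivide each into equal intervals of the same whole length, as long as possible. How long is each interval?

9 seconds

The interval must divide each timer length; the longest such is the gcd.
279 = 3^2 × 31
117 = 3^2 × 13
63 = 3^2 × 7
gcd(279, 117, 63) = 3^2 = 9.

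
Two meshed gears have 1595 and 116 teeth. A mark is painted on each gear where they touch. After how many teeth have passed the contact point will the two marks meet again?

We need the least common multiple of the intervals.
1595 = 5 × 11 × 29
116 = 2^2 × 29
LCM(1595, 116) = 2^2 × 5 × 11 × 29 = 6380.

6380 teeth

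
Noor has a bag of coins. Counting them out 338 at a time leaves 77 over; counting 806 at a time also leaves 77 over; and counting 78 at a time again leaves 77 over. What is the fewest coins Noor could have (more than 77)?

31511

N − 77 must be a common multiple of 338, 806, and 78.
338 = 2 × 13^2
806 = 2 × 13 × 31
78 = 2 × 3 × 13
LCM(338, 806, 78) = 2 × 3 × 13^2 × 31 = 31434.
Smallest N > 77 is LCM + 77 = 31434 + 77 = 31511.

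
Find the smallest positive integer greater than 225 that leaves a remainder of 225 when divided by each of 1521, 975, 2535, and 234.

76275

N − 225 must be a common multiple of 1521, 975, 2535, and 234.
1521 = 3^2 × 13^2
975 = 3 × 5^2 × 13
2535 = 3 × 5 × 13^2
234 = 2 × 3^2 × 13
LCM(1521, 975, 2535, 234) = 2 × 3^2 × 5^2 × 13^2 = 76050.
Smallest N > 225 is LCM + 225 = 76050 + 225 = 76275.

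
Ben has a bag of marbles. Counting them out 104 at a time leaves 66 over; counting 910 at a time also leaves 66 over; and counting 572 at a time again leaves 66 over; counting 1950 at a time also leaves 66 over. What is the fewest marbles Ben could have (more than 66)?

600666

N − 66 must be a common multiple of 104, 910, 572, and 1950.
104 = 2^3 × 13
910 = 2 × 5 × 7 × 13
572 = 2^2 × 11 × 13
1950 = 2 × 3 × 5^2 × 13
LCM(104, 910, 572, 1950) = 2^3 × 3 × 5^2 × 7 × 11 × 13 = 600600.
Smallest N > 66 is LCM + 66 = 600600 + 66 = 600666.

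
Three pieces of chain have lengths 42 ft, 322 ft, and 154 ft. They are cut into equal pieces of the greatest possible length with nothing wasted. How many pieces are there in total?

37

Piece length = gcd(42, 322, 154).
42 = 2 × 3 × 7
322 = 2 × 7 × 23
154 = 2 × 7 × 11
gcd(42, 322, 154) = 2 × 7 = 14.
Total pieces = 42/14 + 322/14 + 154/14 = 3 + 23 + 11 = 37.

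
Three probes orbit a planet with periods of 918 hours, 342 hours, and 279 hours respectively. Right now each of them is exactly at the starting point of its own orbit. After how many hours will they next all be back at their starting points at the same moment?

We need the least common multiple of the intervals.
918 = 2 × 3^3 × 17
342 = 2 × 3^2 × 19
279 = 3^2 × 31
LCM(918, 342, 279) = 2 × 3^3 × 17 × 19 × 31 = 540702.

540702 hours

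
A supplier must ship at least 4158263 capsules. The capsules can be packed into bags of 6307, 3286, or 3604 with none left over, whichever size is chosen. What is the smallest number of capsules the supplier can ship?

4692408

The number of capsules must be a common multiple of 6307, 3286, and 3604, so a multiple of their LCM.
6307 = 7 × 17 × 53
3286 = 2 × 31 × 53
3604 = 2^2 × 17 × 53
LCM(6307, 3286, 3604) = 2^2 × 7 × 17 × 31 × 53 = 782068.
Smallest multiple of 782068 that is ≥ 4158263: ⌈4158263/782068⌉ × 782068 = 6 × 782068 = 4692408.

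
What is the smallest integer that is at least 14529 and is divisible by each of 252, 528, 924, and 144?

22176

The integer must be a common multiple of 252, 528, 924, and 144, so a multiple of their LCM.
252 = 2^2 × 3^2 × 7
528 = 2^4 × 3 × 11
924 = 2^2 × 3 × 7 × 11
144 = 2^4 × 3^2
LCM(252, 528, 924, 144) = 2^4 × 3^2 × 7 × 11 = 11088.
Smallest multiple of 11088 that is ≥ 14529: ⌈14529/11088⌉ × 11088 = 2 × 11088 = 22176.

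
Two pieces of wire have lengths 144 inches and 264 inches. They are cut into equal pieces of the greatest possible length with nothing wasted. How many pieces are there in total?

17

Piece length = gcd(144, 264).
144 = 2^4 × 3^2
264 = 2^3 × 3 × 11
gcd(144, 264) = 2^3 × 3 = 24.
Total pieces = 144/24 + 264/24 = 6 + 11 = 17.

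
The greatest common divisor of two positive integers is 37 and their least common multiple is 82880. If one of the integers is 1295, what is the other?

2368

For two integers, gcd × lcm = product, so the other is (37 × 82880) / 1295 = 3066560 / 1295 = 2368.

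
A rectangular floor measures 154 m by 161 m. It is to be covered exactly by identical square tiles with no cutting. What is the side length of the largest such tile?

The tile side must divide both 154 and 161, so the largest is their gcd.
154 = 2 × 7 × 11
161 = 7 × 23
gcd(154, 161) = 7.

7 m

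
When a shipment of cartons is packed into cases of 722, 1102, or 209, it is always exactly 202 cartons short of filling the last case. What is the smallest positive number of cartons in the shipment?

Being 202 short of a full case of size k means N ≡ −202 (mod k), i.e. N + 202 is a multiple of each size.
722 = 2 × 19^2
1102 = 2 × 19 × 29
209 = 11 × 19
LCM(722, 1102, 209) = 2 × 11 × 19^2 × 29 = 230318.
Smallest positive N is 230318 − 202 = 230116.

230116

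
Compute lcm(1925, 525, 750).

1925 = 5^2 × 7 × 11
525 = 3 × 5^2 × 7
750 = 2 × 3 × 5^3
LCM(1925, 525, 750) = 2 × 3 × 5^3 × 7 × 11 = 57750.

57750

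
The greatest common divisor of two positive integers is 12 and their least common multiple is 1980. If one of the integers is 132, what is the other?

For two integers, gcd × lcm = product, so the other is (12 × 1980) / 132 = 23760 / 132 = 180.

180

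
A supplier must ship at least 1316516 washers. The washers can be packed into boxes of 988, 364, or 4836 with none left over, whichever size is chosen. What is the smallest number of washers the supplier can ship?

1929564

The number of washers must be a common multiple of 988, 364, and 4836, so a multiple of their LCM.
988 = 2^2 × 13 × 19
364 = 2^2 × 7 × 13
4836 = 2^2 × 3 × 13 × 31
LCM(988, 364, 4836) = 2^2 × 3 × 7 × 13 × 19 × 31 = 643188.
Smallest multiple of 643188 that is ≥ 1316516: ⌈1316516/643188⌉ × 643188 = 3 × 643188 = 1929564.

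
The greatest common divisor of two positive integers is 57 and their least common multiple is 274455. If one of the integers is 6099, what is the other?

For two integers, gcd × lcm = product, so the other is (57 × 274455) / 6099 = 15643935 / 6099 = 2565.

2565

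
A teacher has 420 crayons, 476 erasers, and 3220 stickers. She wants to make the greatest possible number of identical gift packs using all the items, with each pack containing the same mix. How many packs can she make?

28 packs

The pack count must divide each quantity, so the greatest is gcd(420, 476, 3220).
420 = 2^2 × 3 × 5 × 7
476 = 2^2 × 7 × 17
3220 = 2^2 × 5 × 7 × 23
gcd(420, 476, 3220) = 2^2 × 7 = 28.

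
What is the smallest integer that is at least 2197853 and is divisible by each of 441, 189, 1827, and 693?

The integer must be a common multiple of 441, 189, 1827, and 693, so a multiple of their LCM.
441 = 3^2 × 7^2
189 = 3^3 × 7
1827 = 3^2 × 7 × 29
693 = 3^2 × 7 × 11
LCM(441, 189, 1827, 693) = 3^3 × 7^2 × 11 × 29 = 422037.
Smallest multiple of 422037 that is ≥ 2197853: ⌈2197853/422037⌉ × 422037 = 6 × 422037 = 2532222.

2532222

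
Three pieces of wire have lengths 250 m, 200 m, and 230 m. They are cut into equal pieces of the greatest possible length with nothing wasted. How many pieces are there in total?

68

Piece length = gcd(250, 200, 230).
250 = 2 × 5^3
200 = 2^3 × 5^2
230 = 2 × 5 × 23
gcd(250, 200, 230) = 2 × 5 = 10.
Total pieces = 250/10 + 200/10 + 230/10 = 25 + 20 + 23 = 68.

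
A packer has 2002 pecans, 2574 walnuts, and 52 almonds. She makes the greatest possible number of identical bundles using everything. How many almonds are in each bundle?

Number of bundles = gcd(2002, 2574, 52).
2002 = 2 × 7 × 11 × 13
2574 = 2 × 3^2 × 11 × 13
52 = 2^2 × 13
gcd(2002, 2574, 52) = 2 × 13 = 26.
almonds per bundle = 52 / 26 = 2.

2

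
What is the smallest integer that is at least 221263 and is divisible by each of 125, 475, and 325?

The integer must be a common multiple of 125, 475, and 325, so a multiple of their LCM.
125 = 5^3
475 = 5^2 × 19
325 = 5^2 × 13
LCM(125, 475, 325) = 5^3 × 13 × 19 = 30875.
Smallest multiple of 30875 that is ≥ 221263: ⌈221263/30875⌉ × 30875 = 8 × 30875 = 247000.

247000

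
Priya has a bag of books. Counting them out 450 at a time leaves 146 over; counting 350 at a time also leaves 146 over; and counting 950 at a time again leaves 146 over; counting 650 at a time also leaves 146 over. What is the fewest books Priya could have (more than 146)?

778196

N − 146 must be a common multiple of 450, 350, 950, and 650.
450 = 2 × 3^2 × 5^2
350 = 2 × 5^2 × 7
950 = 2 × 5^2 × 19
650 = 2 × 5^2 × 13
LCM(450, 350, 950, 650) = 2 × 3^2 × 5^2 × 7 × 13 × 19 = 778050.
Smallest N > 146 is LCM + 146 = 778050 + 146 = 778196.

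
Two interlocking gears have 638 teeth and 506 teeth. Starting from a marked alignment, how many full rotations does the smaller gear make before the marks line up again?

29 rotations

They are all back at their starting positions together after one LCM of the periods.
638 = 2 × 11 × 29
506 = 2 × 11 × 23
LCM(638, 506) = 2 × 11 × 23 × 29 = 14674.
Rotations for period 506: 14674 / 506 = 29.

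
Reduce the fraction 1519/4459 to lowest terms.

31/91

1519 = 7^2 × 31
4459 = 7^3 × 13
gcd(1519, 4459) = 7^2 = 49.
Divide numerator and denominator by 49: 1519/4459 = 31/91.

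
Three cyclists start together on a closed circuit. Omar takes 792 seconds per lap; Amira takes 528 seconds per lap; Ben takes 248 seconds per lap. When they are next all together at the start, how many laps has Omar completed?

62 laps

The first common completion time is the LCM of the periods.
792 = 2^3 × 3^2 × 11
528 = 2^4 × 3 × 11
248 = 2^3 × 31
LCM(792, 528, 248) = 2^4 × 3^2 × 11 × 31 = 49104.
Laps for period 792: 49104 / 792 = 62.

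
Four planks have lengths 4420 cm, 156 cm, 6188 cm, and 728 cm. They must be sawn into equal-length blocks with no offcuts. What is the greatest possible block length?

The block length must divide every plank, so the greatest is gcd(4420, 156, 6188, 728).
4420 = 2^2 × 5 × 13 × 17
156 = 2^2 × 3 × 13
6188 = 2^2 × 7 × 13 × 17
728 = 2^3 × 7 × 13
gcd(4420, 156, 6188, 728) = 2^2 × 13 = 52.

52 cm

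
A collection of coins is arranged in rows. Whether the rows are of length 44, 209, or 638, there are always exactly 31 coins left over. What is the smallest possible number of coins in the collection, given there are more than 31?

24275

N − 31 must be a common multiple of 44, 209, and 638.
44 = 2^2 × 11
209 = 11 × 19
638 = 2 × 11 × 29
LCM(44, 209, 638) = 2^2 × 11 × 19 × 29 = 24244.
Smallest N > 31 is LCM + 31 = 24244 + 31 = 24275.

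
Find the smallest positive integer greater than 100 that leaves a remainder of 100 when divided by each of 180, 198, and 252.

13960

N − 100 must be a common multiple of 180, 198, and 252.
180 = 2^2 × 3^2 × 5
198 = 2 × 3^2 × 11
252 = 2^2 × 3^2 × 7
LCM(180, 198, 252) = 2^2 × 3^2 × 5 × 7 × 11 = 13860.
Smallest N > 100 is LCM + 100 = 13860 + 100 = 13960.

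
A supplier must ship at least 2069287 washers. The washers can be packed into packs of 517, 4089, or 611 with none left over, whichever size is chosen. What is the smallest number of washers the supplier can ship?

The number of washers must be a common multiple of 517, 4089, and 611, so a multiple of their LCM.
517 = 11 × 47
4089 = 3 × 29 × 47
611 = 13 × 47
LCM(517, 4089, 611) = 3 × 11 × 13 × 29 × 47 = 584727.
Smallest multiple of 584727 that is ≥ 2069287: ⌈2069287/584727⌉ × 584727 = 4 × 584727 = 2338908.

2338908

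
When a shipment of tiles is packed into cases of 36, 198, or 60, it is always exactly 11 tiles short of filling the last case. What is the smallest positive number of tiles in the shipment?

1969

Being 11 short of a full case of size k means N ≡ −11 (mod k), i.e. N + 11 is a multiple of each size.
36 = 2^2 × 3^2
198 = 2 × 3^2 × 11
60 = 2^2 × 3 × 5
LCM(36, 198, 60) = 2^2 × 3^2 × 5 × 11 = 1980.
Smallest positive N is 1980 − 11 = 1969.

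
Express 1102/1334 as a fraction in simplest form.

1102 = 2 × 19 × 29
1334 = 2 × 23 × 29
gcd(1102, 1334) = 2 × 29 = 58.
Divide numerator and denominator by 58: 1102/1334 = 19/23.

19/23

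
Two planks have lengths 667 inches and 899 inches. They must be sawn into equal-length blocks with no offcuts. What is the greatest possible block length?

29 inches

By the Euclidean algorithm:
899 = 1 × 667 + 232
667 = 2 × 232 + 203
232 = 1 × 203 + 29
203 = 7 × 29 + 0
gcd(667, 899) = 29.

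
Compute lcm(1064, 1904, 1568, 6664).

506464

1064 = 2^3 × 7 × 19
1904 = 2^4 × 7 × 17
1568 = 2^5 × 7^2
6664 = 2^3 × 7^2 × 17
LCM(1064, 1904, 1568, 6664) = 2^5 × 7^2 × 17 × 19 = 506464.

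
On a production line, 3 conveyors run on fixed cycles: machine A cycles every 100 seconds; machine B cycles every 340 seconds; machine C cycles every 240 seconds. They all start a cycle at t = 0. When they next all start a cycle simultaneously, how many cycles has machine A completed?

They are all back at their starting positions together after one LCM of the periods.
100 = 2^2 × 5^2
340 = 2^2 × 5 × 17
240 = 2^4 × 3 × 5
LCM(100, 340, 240) = 2^4 × 3 × 5^2 × 17 = 20400.
Cycles for period 100: 20400 / 100 = 204.

204 cycles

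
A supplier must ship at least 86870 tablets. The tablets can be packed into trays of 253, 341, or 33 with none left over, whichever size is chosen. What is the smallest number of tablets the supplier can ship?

94116

The number of tablets must be a common multiple of 253, 341, and 33, so a multiple of their LCM.
253 = 11 × 23
341 = 11 × 31
33 = 3 × 11
LCM(253, 341, 33) = 3 × 11 × 23 × 31 = 23529.
Smallest multiple of 23529 that is ≥ 86870: ⌈86870/23529⌉ × 23529 = 4 × 23529 = 94116.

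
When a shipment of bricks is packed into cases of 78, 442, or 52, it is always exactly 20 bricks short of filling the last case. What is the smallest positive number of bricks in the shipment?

Being 20 short of a full case of size k means N ≡ −20 (mod k), i.e. N + 20 is a multiple of each size.
78 = 2 × 3 × 13
442 = 2 × 13 × 17
52 = 2^2 × 13
LCM(78, 442, 52) = 2^2 × 3 × 13 × 17 = 2652.
Smallest positive N is 2652 − 20 = 2632.

2632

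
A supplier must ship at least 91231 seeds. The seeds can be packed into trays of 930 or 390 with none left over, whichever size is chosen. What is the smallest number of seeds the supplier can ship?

96720

The number of seeds must be a common multiple of 930 and 390, so a multiple of their LCM.
930 = 2 × 3 × 5 × 31
390 = 2 × 3 × 5 × 13
LCM(930, 390) = 2 × 3 × 5 × 13 × 31 = 12090.
Smallest multiple of 12090 that is ≥ 91231: ⌈91231/12090⌉ × 12090 = 8 × 12090 = 96720.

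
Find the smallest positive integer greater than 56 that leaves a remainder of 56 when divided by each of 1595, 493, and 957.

N − 56 must be a common multiple of 1595, 493, and 957.
1595 = 5 × 11 × 29
493 = 17 × 29
957 = 3 × 11 × 29
LCM(1595, 493, 957) = 3 × 5 × 11 × 17 × 29 = 81345.
Smallest N > 56 is LCM + 56 = 81345 + 56 = 81401.

81401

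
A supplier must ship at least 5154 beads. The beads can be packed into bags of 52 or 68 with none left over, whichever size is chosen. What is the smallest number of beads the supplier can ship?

The number of beads must be a common multiple of 52 and 68, so a multiple of their LCM.
52 = 2^2 × 13
68 = 2^2 × 17
LCM(52, 68) = 2^2 × 13 × 17 = 884.
Smallest multiple of 884 that is ≥ 5154: ⌈5154/884⌉ × 884 = 6 × 884 = 5304.

5304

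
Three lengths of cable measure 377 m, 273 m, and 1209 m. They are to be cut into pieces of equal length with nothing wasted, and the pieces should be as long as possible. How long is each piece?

13 m

Each piece length must divide every original length, so the longest possible is gcd(377, 273, 1209).
377 = 13 × 29
273 = 3 × 7 × 13
1209 = 3 × 13 × 31
gcd(377, 273, 1209) = 13.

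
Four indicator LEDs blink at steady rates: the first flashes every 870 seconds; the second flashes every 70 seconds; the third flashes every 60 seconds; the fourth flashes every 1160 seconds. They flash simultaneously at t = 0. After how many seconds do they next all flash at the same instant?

24360 seconds

The first simultaneous occurrence is after LCM of the individual periods.
870 = 2 × 3 × 5 × 29
70 = 2 × 5 × 7
60 = 2^2 × 3 × 5
1160 = 2^3 × 5 × 29
LCM(870, 70, 60, 1160) = 2^3 × 3 × 5 × 7 × 29 = 24360.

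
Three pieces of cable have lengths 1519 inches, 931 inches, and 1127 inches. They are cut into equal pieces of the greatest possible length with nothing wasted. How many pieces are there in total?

73

Piece length = gcd(1519, 931, 1127).
1519 = 7^2 × 31
931 = 7^2 × 19
1127 = 7^2 × 23
gcd(1519, 931, 1127) = 7^2 = 49.
Total pieces = 1519/49 + 931/49 + 1127/49 = 31 + 19 + 23 = 73.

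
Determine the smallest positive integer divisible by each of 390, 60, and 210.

390 = 2 × 3 × 5 × 13
60 = 2^2 × 3 × 5
210 = 2 × 3 × 5 × 7
LCM(390, 60, 210) = 2^2 × 3 × 5 × 7 × 13 = 5460.

5460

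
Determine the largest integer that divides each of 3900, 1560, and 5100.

3900 = 2^2 × 3 × 5^2 × 13
1560 = 2^3 × 3 × 5 × 13
5100 = 2^2 × 3 × 5^2 × 17
gcd(3900, 1560, 5100) = 2^2 × 3 × 5 = 60.

60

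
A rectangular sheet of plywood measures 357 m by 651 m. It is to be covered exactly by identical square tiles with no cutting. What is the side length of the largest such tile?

The tile side must divide both 357 and 651, so the largest is their gcd.
357 = 3 × 7 × 17
651 = 3 × 7 × 31
gcd(357, 651) = 3 × 7 = 21.

21 m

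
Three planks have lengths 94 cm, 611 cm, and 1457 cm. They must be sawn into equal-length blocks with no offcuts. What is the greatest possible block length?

The block length must divide every plank, so the greatest is gcd(94, 611, 1457).
94 = 2 × 47
611 = 13 × 47
1457 = 31 × 47
gcd(94, 611, 1457) = 47.

47 cm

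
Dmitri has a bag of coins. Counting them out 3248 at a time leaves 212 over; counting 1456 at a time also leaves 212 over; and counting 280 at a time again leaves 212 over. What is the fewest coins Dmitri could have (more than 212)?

211332

N − 212 must be a common multiple of 3248, 1456, and 280.
3248 = 2^4 × 7 × 29
1456 = 2^4 × 7 × 13
280 = 2^3 × 5 × 7
LCM(3248, 1456, 280) = 2^4 × 5 × 7 × 13 × 29 = 211120.
Smallest N > 212 is LCM + 212 = 211120 + 212 = 211332.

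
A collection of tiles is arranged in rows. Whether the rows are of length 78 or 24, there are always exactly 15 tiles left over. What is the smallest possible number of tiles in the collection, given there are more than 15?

327

N − 15 must be a common multiple of 78 and 24.
78 = 2 × 3 × 13
24 = 2^3 × 3
LCM(78, 24) = 2^3 × 3 × 13 = 312.
Smallest N > 15 is LCM + 15 = 312 + 15 = 327.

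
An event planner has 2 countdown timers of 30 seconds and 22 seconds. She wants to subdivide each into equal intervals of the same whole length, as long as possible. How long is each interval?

The interval must divide each timer length; the longest such is the gcd.
30 = 2 × 3 × 5
22 = 2 × 11
gcd(30, 22) = 2.

2 seconds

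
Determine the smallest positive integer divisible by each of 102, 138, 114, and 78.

579462

102 = 2 × 3 × 17
138 = 2 × 3 × 23
114 = 2 × 3 × 19
78 = 2 × 3 × 13
LCM(102, 138, 114, 78) = 2 × 3 × 13 × 17 × 19 × 23 = 579462.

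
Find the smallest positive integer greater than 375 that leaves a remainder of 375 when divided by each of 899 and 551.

17456

N − 375 must be a common multiple of 899 and 551.
899 = 29 × 31
551 = 19 × 29
LCM(899, 551) = 19 × 29 × 31 = 17081.
Smallest N > 375 is LCM + 375 = 17081 + 375 = 17456.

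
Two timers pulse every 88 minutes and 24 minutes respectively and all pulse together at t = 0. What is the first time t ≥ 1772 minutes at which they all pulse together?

Joint pulses occur at multiples of LCM(88, 24).
88 = 2^3 × 11
24 = 2^3 × 3
LCM(88, 24) = 2^3 × 3 × 11 = 264.
Smallest multiple of 264 that is ≥ 1772: ⌈1772/264⌉ × 264 = 7 × 264 = 1848.

1848 minutes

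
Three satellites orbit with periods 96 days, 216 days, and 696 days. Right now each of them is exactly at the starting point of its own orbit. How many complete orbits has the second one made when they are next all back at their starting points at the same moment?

116 orbits

They are all back at their starting positions together after one LCM of the periods.
96 = 2^5 × 3
216 = 2^3 × 3^3
696 = 2^3 × 3 × 29
LCM(96, 216, 696) = 2^5 × 3^3 × 29 = 25056.
Orbits for period 216: 25056 / 216 = 116.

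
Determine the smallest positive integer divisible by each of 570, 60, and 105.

7980

570 = 2 × 3 × 5 × 19
60 = 2^2 × 3 × 5
105 = 3 × 5 × 7
LCM(570, 60, 105) = 2^2 × 3 × 5 × 7 × 19 = 7980.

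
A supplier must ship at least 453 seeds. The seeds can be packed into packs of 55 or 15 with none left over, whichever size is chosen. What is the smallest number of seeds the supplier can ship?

The number of seeds must be a common multiple of 55 and 15, so a multiple of their LCM.
55 = 5 × 11
15 = 3 × 5
LCM(55, 15) = 3 × 5 × 11 = 165.
Smallest multiple of 165 that is ≥ 453: ⌈453/165⌉ × 165 = 3 × 165 = 495.

495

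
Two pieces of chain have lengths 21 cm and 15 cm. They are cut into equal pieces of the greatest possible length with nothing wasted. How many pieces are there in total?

Piece length = gcd(21, 15).
21 = 3 × 7
15 = 3 × 5
gcd(21, 15) = 3.
Total pieces = 21/3 + 15/3 = 7 + 5 = 12.

12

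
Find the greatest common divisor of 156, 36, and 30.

6

156 = 2^2 × 3 × 13
36 = 2^2 × 3^2
30 = 2 × 3 × 5
gcd(156, 36, 30) = 2 × 3 = 6.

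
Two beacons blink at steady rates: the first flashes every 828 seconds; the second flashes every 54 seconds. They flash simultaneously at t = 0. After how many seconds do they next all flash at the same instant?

The first simultaneous occurrence is after LCM of the individual periods.
828 = 2^2 × 3^2 × 23
54 = 2 × 3^3
LCM(828, 54) = 2^2 × 3^3 × 23 = 2484.

2484 seconds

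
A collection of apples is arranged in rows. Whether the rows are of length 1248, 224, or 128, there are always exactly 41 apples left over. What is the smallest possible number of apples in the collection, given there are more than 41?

N − 41 must be a common multiple of 1248, 224, and 128.
1248 = 2^5 × 3 × 13
224 = 2^5 × 7
128 = 2^7
LCM(1248, 224, 128) = 2^7 × 3 × 7 × 13 = 34944.
Smallest N > 41 is LCM + 41 = 34944 + 41 = 34985.

34985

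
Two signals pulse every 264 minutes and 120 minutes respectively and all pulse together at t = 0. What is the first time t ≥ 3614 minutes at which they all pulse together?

3960 minutes

Joint pulses occur at multiples of LCM(264, 120).
264 = 2^3 × 3 × 11
120 = 2^3 × 3 × 5
LCM(264, 120) = 2^3 × 3 × 5 × 11 = 1320.
Smallest multiple of 1320 that is ≥ 3614: ⌈3614/1320⌉ × 1320 = 3 × 1320 = 3960.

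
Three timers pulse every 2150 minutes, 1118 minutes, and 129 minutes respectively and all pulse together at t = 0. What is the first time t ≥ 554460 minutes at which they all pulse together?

586950 minutes

Joint pulses occur at multiples of LCM(2150, 1118, 129).
2150 = 2 × 5^2 × 43
1118 = 2 × 13 × 43
129 = 3 × 43
LCM(2150, 1118, 129) = 2 × 3 × 5^2 × 13 × 43 = 83850.
Smallest multiple of 83850 that is ≥ 554460: ⌈554460/83850⌉ × 83850 = 7 × 83850 = 586950.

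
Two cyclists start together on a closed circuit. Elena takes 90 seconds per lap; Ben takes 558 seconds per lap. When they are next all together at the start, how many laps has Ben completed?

5 laps

The first common completion time is the LCM of the periods.
90 = 2 × 3^2 × 5
558 = 2 × 3^2 × 31
LCM(90, 558) = 2 × 3^2 × 5 × 31 = 2790.
Laps for period 558: 2790 / 558 = 5.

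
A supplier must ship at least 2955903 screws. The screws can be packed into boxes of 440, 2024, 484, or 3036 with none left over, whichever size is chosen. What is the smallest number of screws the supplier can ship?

The number of screws must be a common multiple of 440, 2024, 484, and 3036, so a multiple of their LCM.
440 = 2^3 × 5 × 11
2024 = 2^3 × 11 × 23
484 = 2^2 × 11^2
3036 = 2^2 × 3 × 11 × 23
LCM(440, 2024, 484, 3036) = 2^3 × 3 × 5 × 11^2 × 23 = 333960.
Smallest multiple of 333960 that is ≥ 2955903: ⌈2955903/333960⌉ × 333960 = 9 × 333960 = 3005640.

3005640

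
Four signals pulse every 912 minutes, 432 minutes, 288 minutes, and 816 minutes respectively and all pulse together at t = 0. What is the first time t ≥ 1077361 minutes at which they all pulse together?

1116288 minutes

Joint pulses occur at multiples of LCM(912, 432, 288, 816).
912 = 2^4 × 3 × 19
432 = 2^4 × 3^3
288 = 2^5 × 3^2
816 = 2^4 × 3 × 17
LCM(912, 432, 288, 816) = 2^5 × 3^3 × 17 × 19 = 279072.
Smallest multiple of 279072 that is ≥ 1077361: ⌈1077361/279072⌉ × 279072 = 4 × 279072 = 1116288.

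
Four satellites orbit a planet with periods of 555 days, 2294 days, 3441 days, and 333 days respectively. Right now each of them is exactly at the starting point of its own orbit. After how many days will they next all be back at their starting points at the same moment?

The first simultaneous occurrence is after LCM of the individual periods.
555 = 3 × 5 × 37
2294 = 2 × 31 × 37
3441 = 3 × 31 × 37
333 = 3^2 × 37
LCM(555, 2294, 3441, 333) = 2 × 3^2 × 5 × 31 × 37 = 103230.

103230 days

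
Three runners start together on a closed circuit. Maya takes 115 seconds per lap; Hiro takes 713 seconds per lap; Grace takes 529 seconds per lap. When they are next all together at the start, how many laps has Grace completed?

155 laps

All finish a whole number of cycles simultaneously at t = LCM of the periods.
115 = 5 × 23
713 = 23 × 31
529 = 23^2
LCM(115, 713, 529) = 5 × 23^2 × 31 = 81995.
Laps for period 529: 81995 / 529 = 155.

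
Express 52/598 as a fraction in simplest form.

52 = 2^2 × 13
598 = 2 × 13 × 23
gcd(52, 598) = 2 × 13 = 26.
Divide numerator and denominator by 26: 52/598 = 2/23.

2/23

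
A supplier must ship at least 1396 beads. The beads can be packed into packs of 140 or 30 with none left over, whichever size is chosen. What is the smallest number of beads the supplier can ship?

1680

The number of beads must be a common multiple of 140 and 30, so a multiple of their LCM.
140 = 2^2 × 5 × 7
30 = 2 × 3 × 5
LCM(140, 30) = 2^2 × 3 × 5 × 7 = 420.
Smallest multiple of 420 that is ≥ 1396: ⌈1396/420⌉ × 420 = 4 × 420 = 1680.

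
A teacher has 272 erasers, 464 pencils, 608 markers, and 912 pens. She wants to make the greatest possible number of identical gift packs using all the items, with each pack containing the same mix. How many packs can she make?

The pack count must divide each quantity, so the greatest is gcd(272, 464, 608, 912).
272 = 2^4 × 17
464 = 2^4 × 29
608 = 2^5 × 19
912 = 2^4 × 3 × 19
gcd(272, 464, 608, 912) = 2^4 = 16.

16 packs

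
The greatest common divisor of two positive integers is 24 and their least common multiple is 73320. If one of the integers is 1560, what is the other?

For two integers, gcd × lcm = product, so the other is (24 × 73320) / 1560 = 1759680 / 1560 = 1128.

1128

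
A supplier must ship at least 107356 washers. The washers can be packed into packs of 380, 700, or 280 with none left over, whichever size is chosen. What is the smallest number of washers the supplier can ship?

The number of washers must be a common multiple of 380, 700, and 280, so a multiple of their LCM.
380 = 2^2 × 5 × 19
700 = 2^2 × 5^2 × 7
280 = 2^3 × 5 × 7
LCM(380, 700, 280) = 2^3 × 5^2 × 7 × 19 = 26600.
Smallest multiple of 26600 that is ≥ 107356: ⌈107356/26600⌉ × 26600 = 5 × 26600 = 133000.

133000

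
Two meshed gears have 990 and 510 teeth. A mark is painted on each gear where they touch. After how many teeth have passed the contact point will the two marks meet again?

16830 teeth

They coincide at every common multiple of the periods; the first is the LCM.
990 = 2 × 3^2 × 5 × 11
510 = 2 × 3 × 5 × 17
LCM(990, 510) = 2 × 3^2 × 5 × 11 × 17 = 16830.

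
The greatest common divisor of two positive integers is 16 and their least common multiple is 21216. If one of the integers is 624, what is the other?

For two integers, gcd × lcm = product, so the other is (16 × 21216) / 624 = 339456 / 624 = 544.

544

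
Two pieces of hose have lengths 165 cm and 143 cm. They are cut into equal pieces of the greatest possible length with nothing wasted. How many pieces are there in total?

Piece length = gcd(165, 143).
165 = 3 × 5 × 11
143 = 11 × 13
gcd(165, 143) = 11.
Total pieces = 165/11 + 143/11 = 15 + 13 = 28.

28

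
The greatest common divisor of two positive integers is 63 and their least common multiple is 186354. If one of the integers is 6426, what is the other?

For two integers, gcd × lcm = product, so the other is (63 × 186354) / 6426 = 11740302 / 6426 = 1827.

1827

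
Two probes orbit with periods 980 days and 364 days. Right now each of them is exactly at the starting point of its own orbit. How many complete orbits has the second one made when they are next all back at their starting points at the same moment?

They are all back at their starting positions together after one LCM of the periods.
980 = 2^2 × 5 × 7^2
364 = 2^2 × 7 × 13
LCM(980, 364) = 2^2 × 5 × 7^2 × 13 = 12740.
Orbits for period 364: 12740 / 364 = 35.

35 orbits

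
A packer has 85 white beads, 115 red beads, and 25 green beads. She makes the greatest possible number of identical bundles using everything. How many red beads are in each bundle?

23

Number of bundles = gcd(85, 115, 25).
85 = 5 × 17
115 = 5 × 23
25 = 5^2
gcd(85, 115, 25) = 5.
red beads per bundle = 115 / 5 = 23.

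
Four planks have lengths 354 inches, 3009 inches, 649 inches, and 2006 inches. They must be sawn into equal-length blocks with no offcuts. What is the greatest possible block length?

This is the greatest common divisor of 354, 3009, 649, and 2006.
354 = 2 × 3 × 59
3009 = 3 × 17 × 59
649 = 11 × 59
2006 = 2 × 17 × 59
gcd(354, 3009, 649, 2006) = 59.

59 inches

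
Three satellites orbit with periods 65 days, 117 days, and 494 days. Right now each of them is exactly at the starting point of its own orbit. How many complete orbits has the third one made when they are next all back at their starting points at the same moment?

They are all back at their starting positions together after one LCM of the periods.
65 = 5 × 13
117 = 3^2 × 13
494 = 2 × 13 × 19
LCM(65, 117, 494) = 2 × 3^2 × 5 × 13 × 19 = 22230.
Orbits for period 494: 22230 / 494 = 45.

45 orbits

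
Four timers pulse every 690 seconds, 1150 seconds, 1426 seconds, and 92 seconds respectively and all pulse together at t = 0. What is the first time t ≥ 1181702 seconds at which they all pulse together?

1283400 seconds

Joint pulses occur at multiples of LCM(690, 1150, 1426, 92).
690 = 2 × 3 × 5 × 23
1150 = 2 × 5^2 × 23
1426 = 2 × 23 × 31
92 = 2^2 × 23
LCM(690, 1150, 1426, 92) = 2^2 × 3 × 5^2 × 23 × 31 = 213900.
Smallest multiple of 213900 that is ≥ 1181702: ⌈1181702/213900⌉ × 213900 = 6 × 213900 = 1283400.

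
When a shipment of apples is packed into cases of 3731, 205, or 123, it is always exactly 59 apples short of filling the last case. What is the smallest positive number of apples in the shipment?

Being 59 short of a full case of size k means N ≡ −59 (mod k), i.e. N + 59 is a multiple of each size.
3731 = 7 × 13 × 41
205 = 5 × 41
123 = 3 × 41
LCM(3731, 205, 123) = 3 × 5 × 7 × 13 × 41 = 55965.
Smallest positive N is 55965 − 59 = 55906.

55906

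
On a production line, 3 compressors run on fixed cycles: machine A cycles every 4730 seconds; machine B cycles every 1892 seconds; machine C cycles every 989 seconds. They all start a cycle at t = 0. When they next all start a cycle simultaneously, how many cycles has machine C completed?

All finish a whole number of cycles simultaneously at t = LCM of the periods.
4730 = 2 × 5 × 11 × 43
1892 = 2^2 × 11 × 43
989 = 23 × 43
LCM(4730, 1892, 989) = 2^2 × 5 × 11 × 23 × 43 = 217580.
Cycles for period 989: 217580 / 989 = 220.

220 cycles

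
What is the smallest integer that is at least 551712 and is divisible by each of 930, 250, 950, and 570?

883500

The integer must be a common multiple of 930, 250, 950, and 570, so a multiple of their LCM.
930 = 2 × 3 × 5 × 31
250 = 2 × 5^3
950 = 2 × 5^2 × 19
570 = 2 × 3 × 5 × 19
LCM(930, 250, 950, 570) = 2 × 3 × 5^3 × 19 × 31 = 441750.
Smallest multiple of 441750 that is ≥ 551712: ⌈551712/441750⌉ × 441750 = 2 × 441750 = 883500.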